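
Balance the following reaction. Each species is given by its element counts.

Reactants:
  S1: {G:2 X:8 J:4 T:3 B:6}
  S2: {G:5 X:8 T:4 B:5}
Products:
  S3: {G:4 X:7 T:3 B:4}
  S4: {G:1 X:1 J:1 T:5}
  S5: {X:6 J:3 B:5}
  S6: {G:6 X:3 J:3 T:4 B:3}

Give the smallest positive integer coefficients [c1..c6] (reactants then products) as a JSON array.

Coefficients: [5, 2, 3, 2, 5, 1]

G: 5·2+2·5 = 20 | 3·4+2·1+5·0+1·6 = 20
X: 5·8+2·8 = 56 | 3·7+2·1+5·6+1·3 = 56
J: 5·4+2·0 = 20 | 3·0+2·1+5·3+1·3 = 20
T: 5·3+2·4 = 23 | 3·3+2·5+5·0+1·4 = 23
B: 5·6+2·5 = 40 | 3·4+2·0+5·5+1·3 = 40
gcd(5,2,3,2,5,1) = 1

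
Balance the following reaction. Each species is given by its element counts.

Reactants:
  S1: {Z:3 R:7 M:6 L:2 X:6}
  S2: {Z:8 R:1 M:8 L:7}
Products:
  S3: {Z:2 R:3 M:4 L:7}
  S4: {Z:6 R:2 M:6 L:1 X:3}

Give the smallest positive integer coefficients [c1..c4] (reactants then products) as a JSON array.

Coefficients: [2, 3, 3, 4]

Z: 2·3+3·8 = 30 | 3·2+4·6 = 30
R: 2·7+3·1 = 17 | 3·3+4·2 = 17
M: 2·6+3·8 = 36 | 3·4+4·6 = 36
L: 2·2+3·7 = 25 | 3·7+4·1 = 25
X: 2·6+3·0 = 12 | 3·0+4·3 = 12
gcd(2,3,3,4) = 1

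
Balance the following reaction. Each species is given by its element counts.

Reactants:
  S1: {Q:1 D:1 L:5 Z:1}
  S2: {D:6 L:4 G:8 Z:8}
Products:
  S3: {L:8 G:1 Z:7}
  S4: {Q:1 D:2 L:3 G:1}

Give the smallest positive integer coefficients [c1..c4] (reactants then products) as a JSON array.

Coefficients: [6, 1, 2, 6]

Q: 6·1+1·0 = 6 | 2·0+6·1 = 6
D: 6·1+1·6 = 12 | 2·0+6·2 = 12
L: 6·5+1·4 = 34 | 2·8+6·3 = 34
G: 6·0+1·8 = 8 | 2·1+6·1 = 8
Z: 6·1+1·8 = 14 | 2·7+6·0 = 14
gcd(6,1,2,6) = 1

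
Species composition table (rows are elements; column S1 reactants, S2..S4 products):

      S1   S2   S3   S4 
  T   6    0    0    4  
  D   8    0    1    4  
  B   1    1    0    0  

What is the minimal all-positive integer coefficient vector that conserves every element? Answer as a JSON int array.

Coefficients: [2, 2, 4, 3]

T: 2·6 = 12 | 2·0+4·0+3·4 = 12
D: 2·8 = 16 | 2·0+4·1+3·4 = 16
B: 2·1 = 2 | 2·1+4·0+3·0 = 2
gcd(2,2,4,3) = 1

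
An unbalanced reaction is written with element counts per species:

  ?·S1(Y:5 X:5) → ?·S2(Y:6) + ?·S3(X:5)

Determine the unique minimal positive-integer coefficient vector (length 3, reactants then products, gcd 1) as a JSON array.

Y: 6·5 = 30 | 5·6+6·0 = 30
X: 6·5 = 30 | 5·0+6·5 = 30
gcd(6,5,6) = 1

Coefficients: [6, 5, 6]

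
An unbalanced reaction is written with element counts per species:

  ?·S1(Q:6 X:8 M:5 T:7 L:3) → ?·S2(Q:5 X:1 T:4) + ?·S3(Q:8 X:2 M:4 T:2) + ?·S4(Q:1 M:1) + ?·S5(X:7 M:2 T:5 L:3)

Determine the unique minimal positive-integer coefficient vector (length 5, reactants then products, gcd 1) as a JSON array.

Q: 3·6 = 18 | 1·5+1·8+5·1+3·0 = 18
X: 3·8 = 24 | 1·1+1·2+5·0+3·7 = 24
M: 3·5 = 15 | 1·0+1·4+5·1+3·2 = 15
T: 3·7 = 21 | 1·4+1·2+5·0+3·5 = 21
L: 3·3 = 9 | 1·0+1·0+5·0+3·3 = 9
gcd(3,1,1,5,3) = 1

Coefficients: [3, 1, 1, 5, 3]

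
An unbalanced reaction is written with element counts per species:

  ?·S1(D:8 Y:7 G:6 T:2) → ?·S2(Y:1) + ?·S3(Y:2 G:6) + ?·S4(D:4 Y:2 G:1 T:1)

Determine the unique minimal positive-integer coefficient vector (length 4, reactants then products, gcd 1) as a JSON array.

D: 3·8 = 24 | 5·0+2·0+6·4 = 24
Y: 3·7 = 21 | 5·1+2·2+6·2 = 21
G: 3·6 = 18 | 5·0+2·6+6·1 = 18
T: 3·2 = 6 | 5·0+2·0+6·1 = 6
gcd(3,5,2,6) = 1

Coefficients: [3, 5, 2, 6]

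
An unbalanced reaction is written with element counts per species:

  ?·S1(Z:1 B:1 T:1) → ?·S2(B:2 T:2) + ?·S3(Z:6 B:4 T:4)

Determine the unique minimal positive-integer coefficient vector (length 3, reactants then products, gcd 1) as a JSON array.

Coefficients: [6, 1, 1]

Z: 6·1 = 6 | 1·0+1·6 = 6
B: 6·1 = 6 | 1·2+1·4 = 6
T: 6·1 = 6 | 1·2+1·4 = 6
gcd(6,1,1) = 1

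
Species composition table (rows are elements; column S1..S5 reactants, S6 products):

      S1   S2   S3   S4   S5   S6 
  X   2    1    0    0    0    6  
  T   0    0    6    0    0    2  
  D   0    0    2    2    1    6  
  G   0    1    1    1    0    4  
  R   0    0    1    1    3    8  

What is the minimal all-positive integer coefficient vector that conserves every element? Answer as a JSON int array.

X: 6·2+6·1+1·0+5·0+6·0 = 18 | 3·6 = 18
T: 6·0+6·0+1·6+5·0+6·0 = 6 | 3·2 = 6
D: 6·0+6·0+1·2+5·2+6·1 = 18 | 3·6 = 18
G: 6·0+6·1+1·1+5·1+6·0 = 12 | 3·4 = 12
R: 6·0+6·0+1·1+5·1+6·3 = 24 | 3·8 = 24
gcd(6,6,1,5,6,3) = 1

Coefficients: [6, 6, 1, 5, 6, 3]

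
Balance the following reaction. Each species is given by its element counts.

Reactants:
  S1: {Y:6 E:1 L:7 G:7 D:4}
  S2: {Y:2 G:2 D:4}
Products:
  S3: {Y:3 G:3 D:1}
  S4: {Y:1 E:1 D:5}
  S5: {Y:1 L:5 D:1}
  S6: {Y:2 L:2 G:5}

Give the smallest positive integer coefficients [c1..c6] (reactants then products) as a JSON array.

Coefficients: [5, 4, 6, 5, 5, 5]

Y: 5·6+4·2 = 38 | 6·3+5·1+5·1+5·2 = 38
E: 5·1+4·0 = 5 | 6·0+5·1+5·0+5·0 = 5
L: 5·7+4·0 = 35 | 6·0+5·0+5·5+5·2 = 35
G: 5·7+4·2 = 43 | 6·3+5·0+5·0+5·5 = 43
D: 5·4+4·4 = 36 | 6·1+5·5+5·1+5·0 = 36
gcd(5,4,6,5,5,5) = 1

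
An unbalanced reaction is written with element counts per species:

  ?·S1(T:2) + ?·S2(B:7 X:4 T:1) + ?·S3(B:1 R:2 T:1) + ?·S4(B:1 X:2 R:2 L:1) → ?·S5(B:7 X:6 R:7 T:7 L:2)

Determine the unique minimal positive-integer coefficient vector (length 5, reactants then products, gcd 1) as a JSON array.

Coefficients: [5, 1, 3, 4, 2]

B: 5·0+1·7+3·1+4·1 = 14 | 2·7 = 14
X: 5·0+1·4+3·0+4·2 = 12 | 2·6 = 12
R: 5·0+1·0+3·2+4·2 = 14 | 2·7 = 14
T: 5·2+1·1+3·1+4·0 = 14 | 2·7 = 14
L: 5·0+1·0+3·0+4·1 = 4 | 2·2 = 4
gcd(5,1,3,4,2) = 1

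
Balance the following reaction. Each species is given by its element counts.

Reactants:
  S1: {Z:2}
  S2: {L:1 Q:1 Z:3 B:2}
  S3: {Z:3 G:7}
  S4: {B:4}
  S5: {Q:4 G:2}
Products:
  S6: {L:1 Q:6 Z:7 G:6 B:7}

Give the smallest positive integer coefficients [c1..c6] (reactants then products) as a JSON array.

L: 5·0+4·1+2·0+5·0+5·0 = 4 | 4·1 = 4
Q: 5·0+4·1+2·0+5·0+5·4 = 24 | 4·6 = 24
Z: 5·2+4·3+2·3+5·0+5·0 = 28 | 4·7 = 28
G: 5·0+4·0+2·7+5·0+5·2 = 24 | 4·6 = 24
B: 5·0+4·2+2·0+5·4+5·0 = 28 | 4·7 = 28
gcd(5,4,2,5,5,4) = 1

Coefficients: [5, 4, 2, 5, 5, 4]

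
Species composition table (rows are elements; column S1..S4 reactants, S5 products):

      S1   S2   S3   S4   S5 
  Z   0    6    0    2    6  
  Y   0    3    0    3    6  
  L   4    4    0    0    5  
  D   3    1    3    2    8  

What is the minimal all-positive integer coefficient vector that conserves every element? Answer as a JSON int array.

Z: 3·0+2·6+3·0+6·2 = 24 | 4·6 = 24
Y: 3·0+2·3+3·0+6·3 = 24 | 4·6 = 24
L: 3·4+2·4+3·0+6·0 = 20 | 4·5 = 20
D: 3·3+2·1+3·3+6·2 = 32 | 4·8 = 32
gcd(3,2,3,6,4) = 1

Coefficients: [3, 2, 3, 6, 4]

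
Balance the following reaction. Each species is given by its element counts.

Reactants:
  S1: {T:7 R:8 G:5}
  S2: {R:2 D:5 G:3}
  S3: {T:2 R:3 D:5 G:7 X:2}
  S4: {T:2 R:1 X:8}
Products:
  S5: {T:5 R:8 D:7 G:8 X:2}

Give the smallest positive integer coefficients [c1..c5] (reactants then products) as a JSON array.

Coefficients: [3, 6, 1, 1, 5]

T: 3·7+6·0+1·2+1·2 = 25 | 5·5 = 25
R: 3·8+6·2+1·3+1·1 = 40 | 5·8 = 40
D: 3·0+6·5+1·5+1·0 = 35 | 5·7 = 35
G: 3·5+6·3+1·7+1·0 = 40 | 5·8 = 40
X: 3·0+6·0+1·2+1·8 = 10 | 5·2 = 10
gcd(3,6,1,1,5) = 1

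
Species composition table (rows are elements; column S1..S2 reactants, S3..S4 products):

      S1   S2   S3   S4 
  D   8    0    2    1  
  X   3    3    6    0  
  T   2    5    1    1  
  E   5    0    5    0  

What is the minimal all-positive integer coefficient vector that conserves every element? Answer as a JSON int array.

Coefficients: [1, 1, 1, 6]

D: 1·8+1·0 = 8 | 1·2+6·1 = 8
X: 1·3+1·3 = 6 | 1·6+6·0 = 6
T: 1·2+1·5 = 7 | 1·1+6·1 = 7
E: 1·5+1·0 = 5 | 1·5+6·0 = 5
gcd(1,1,1,6) = 1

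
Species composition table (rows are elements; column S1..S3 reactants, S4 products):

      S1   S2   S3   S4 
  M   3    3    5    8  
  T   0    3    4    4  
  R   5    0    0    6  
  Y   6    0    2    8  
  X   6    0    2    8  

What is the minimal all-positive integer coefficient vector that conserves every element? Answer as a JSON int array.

M: 6·3+4·3+2·5 = 40 | 5·8 = 40
T: 6·0+4·3+2·4 = 20 | 5·4 = 20
R: 6·5+4·0+2·0 = 30 | 5·6 = 30
Y: 6·6+4·0+2·2 = 40 | 5·8 = 40
X: 6·6+4·0+2·2 = 40 | 5·8 = 40
gcd(6,4,2,5) = 1

Coefficients: [6, 4, 2, 5]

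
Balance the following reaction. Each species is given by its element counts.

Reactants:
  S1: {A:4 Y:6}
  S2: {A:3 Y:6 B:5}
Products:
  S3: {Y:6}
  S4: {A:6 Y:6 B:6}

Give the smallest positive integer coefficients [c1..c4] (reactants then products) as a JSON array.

A: 3·4+6·3 = 30 | 4·0+5·6 = 30
Y: 3·6+6·6 = 54 | 4·6+5·6 = 54
B: 3·0+6·5 = 30 | 4·0+5·6 = 30
gcd(3,6,4,5) = 1

Coefficients: [3, 6, 4, 5]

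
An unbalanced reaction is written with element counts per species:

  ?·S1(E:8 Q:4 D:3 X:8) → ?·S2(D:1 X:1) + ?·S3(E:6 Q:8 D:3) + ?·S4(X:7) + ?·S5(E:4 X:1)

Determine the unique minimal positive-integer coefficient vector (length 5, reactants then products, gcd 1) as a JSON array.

Coefficients: [4, 6, 2, 3, 5]

E: 4·8 = 32 | 6·0+2·6+3·0+5·4 = 32
Q: 4·4 = 16 | 6·0+2·8+3·0+5·0 = 16
D: 4·3 = 12 | 6·1+2·3+3·0+5·0 = 12
X: 4·8 = 32 | 6·1+2·0+3·7+5·1 = 32
gcd(4,6,2,3,5) = 1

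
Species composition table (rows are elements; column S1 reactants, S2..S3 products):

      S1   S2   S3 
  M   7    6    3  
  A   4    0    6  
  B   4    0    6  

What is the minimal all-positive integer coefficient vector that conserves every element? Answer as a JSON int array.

Coefficients: [6, 5, 4]

M: 6·7 = 42 | 5·6+4·3 = 42
A: 6·4 = 24 | 5·0+4·6 = 24
B: 6·4 = 24 | 5·0+4·6 = 24
gcd(6,5,4) = 1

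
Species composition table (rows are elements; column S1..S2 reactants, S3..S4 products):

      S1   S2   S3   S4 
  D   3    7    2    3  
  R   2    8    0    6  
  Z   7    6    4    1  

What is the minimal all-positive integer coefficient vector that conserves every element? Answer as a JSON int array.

D: 1·3+2·7 = 17 | 4·2+3·3 = 17
R: 1·2+2·8 = 18 | 4·0+3·6 = 18
Z: 1·7+2·6 = 19 | 4·4+3·1 = 19
gcd(1,2,4,3) = 1

Coefficients: [1, 2, 4, 3]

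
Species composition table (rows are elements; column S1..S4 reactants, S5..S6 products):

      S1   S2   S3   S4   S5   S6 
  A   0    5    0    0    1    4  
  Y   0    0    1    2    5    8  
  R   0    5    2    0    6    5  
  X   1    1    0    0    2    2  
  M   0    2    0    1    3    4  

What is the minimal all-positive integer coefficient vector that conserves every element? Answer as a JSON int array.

Coefficients: [3, 1, 3, 5, 1, 1]

A: 3·0+1·5+3·0+5·0 = 5 | 1·1+1·4 = 5
Y: 3·0+1·0+3·1+5·2 = 13 | 1·5+1·8 = 13
R: 3·0+1·5+3·2+5·0 = 11 | 1·6+1·5 = 11
X: 3·1+1·1+3·0+5·0 = 4 | 1·2+1·2 = 4
M: 3·0+1·2+3·0+5·1 = 7 | 1·3+1·4 = 7
gcd(3,1,3,5,1,1) = 1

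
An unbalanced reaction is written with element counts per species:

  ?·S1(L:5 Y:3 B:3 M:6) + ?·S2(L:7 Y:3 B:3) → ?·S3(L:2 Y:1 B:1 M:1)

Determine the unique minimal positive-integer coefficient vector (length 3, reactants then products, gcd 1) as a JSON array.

Coefficients: [1, 1, 6]

L: 1·5+1·7 = 12 | 6·2 = 12
Y: 1·3+1·3 = 6 | 6·1 = 6
B: 1·3+1·3 = 6 | 6·1 = 6
M: 1·6+1·0 = 6 | 6·1 = 6
gcd(1,1,6) = 1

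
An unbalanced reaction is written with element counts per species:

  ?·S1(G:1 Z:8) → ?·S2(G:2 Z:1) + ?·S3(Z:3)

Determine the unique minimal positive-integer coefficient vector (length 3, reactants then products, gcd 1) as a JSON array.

G: 2·1 = 2 | 1·2+5·0 = 2
Z: 2·8 = 16 | 1·1+5·3 = 16
gcd(2,1,5) = 1

Coefficients: [2, 1, 5]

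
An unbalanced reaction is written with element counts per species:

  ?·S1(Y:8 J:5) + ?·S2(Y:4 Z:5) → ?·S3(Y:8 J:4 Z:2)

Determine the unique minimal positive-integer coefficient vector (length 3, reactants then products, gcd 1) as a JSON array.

Y: 4·8+2·4 = 40 | 5·8 = 40
J: 4·5+2·0 = 20 | 5·4 = 20
Z: 4·0+2·5 = 10 | 5·2 = 10
gcd(4,2,5) = 1

Coefficients: [4, 2, 5]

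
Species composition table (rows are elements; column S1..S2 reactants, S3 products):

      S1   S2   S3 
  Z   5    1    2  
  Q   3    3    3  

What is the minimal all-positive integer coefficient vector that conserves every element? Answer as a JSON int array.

Coefficients: [1, 3, 4]

Z: 1·5+3·1 = 8 | 4·2 = 8
Q: 1·3+3·3 = 12 | 4·3 = 12
gcd(1,3,4) = 1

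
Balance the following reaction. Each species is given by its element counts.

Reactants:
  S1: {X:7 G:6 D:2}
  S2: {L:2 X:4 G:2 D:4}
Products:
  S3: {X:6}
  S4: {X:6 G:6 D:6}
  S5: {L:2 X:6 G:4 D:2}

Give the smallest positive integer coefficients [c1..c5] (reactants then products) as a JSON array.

L: 6·0+6·2 = 12 | 1·0+4·0+6·2 = 12
X: 6·7+6·4 = 66 | 1·6+4·6+6·6 = 66
G: 6·6+6·2 = 48 | 1·0+4·6+6·4 = 48
D: 6·2+6·4 = 36 | 1·0+4·6+6·2 = 36
gcd(6,6,1,4,6) = 1

Coefficients: [6, 6, 1, 4, 6]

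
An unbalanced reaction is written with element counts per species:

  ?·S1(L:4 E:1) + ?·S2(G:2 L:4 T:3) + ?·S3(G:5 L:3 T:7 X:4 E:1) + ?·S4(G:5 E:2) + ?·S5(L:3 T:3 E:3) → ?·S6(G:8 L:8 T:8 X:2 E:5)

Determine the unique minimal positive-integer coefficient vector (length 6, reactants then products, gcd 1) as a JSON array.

G: 2·0+4·2+3·5+5·5+5·0 = 48 | 6·8 = 48
L: 2·4+4·4+3·3+5·0+5·3 = 48 | 6·8 = 48
T: 2·0+4·3+3·7+5·0+5·3 = 48 | 6·8 = 48
X: 2·0+4·0+3·4+5·0+5·0 = 12 | 6·2 = 12
E: 2·1+4·0+3·1+5·2+5·3 = 30 | 6·5 = 30
gcd(2,4,3,5,5,6) = 1

Coefficients: [2, 4, 3, 5, 5, 6]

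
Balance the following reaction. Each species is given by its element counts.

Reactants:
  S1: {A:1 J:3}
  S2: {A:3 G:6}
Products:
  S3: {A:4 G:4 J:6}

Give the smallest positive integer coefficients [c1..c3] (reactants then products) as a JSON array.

A: 6·1+2·3 = 12 | 3·4 = 12
G: 6·0+2·6 = 12 | 3·4 = 12
J: 6·3+2·0 = 18 | 3·6 = 18
gcd(6,2,3) = 1

Coefficients: [6, 2, 3]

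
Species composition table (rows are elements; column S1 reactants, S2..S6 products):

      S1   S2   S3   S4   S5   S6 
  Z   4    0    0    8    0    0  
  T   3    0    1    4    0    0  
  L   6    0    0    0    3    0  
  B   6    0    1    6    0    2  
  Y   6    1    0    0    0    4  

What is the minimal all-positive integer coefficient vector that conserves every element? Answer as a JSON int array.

Z: 2·4 = 8 | 4·0+2·0+1·8+4·0+2·0 = 8
T: 2·3 = 6 | 4·0+2·1+1·4+4·0+2·0 = 6
L: 2·6 = 12 | 4·0+2·0+1·0+4·3+2·0 = 12
B: 2·6 = 12 | 4·0+2·1+1·6+4·0+2·2 = 12
Y: 2·6 = 12 | 4·1+2·0+1·0+4·0+2·4 = 12
gcd(2,4,2,1,4,2) = 1

Coefficients: [2, 4, 2, 1, 4, 2]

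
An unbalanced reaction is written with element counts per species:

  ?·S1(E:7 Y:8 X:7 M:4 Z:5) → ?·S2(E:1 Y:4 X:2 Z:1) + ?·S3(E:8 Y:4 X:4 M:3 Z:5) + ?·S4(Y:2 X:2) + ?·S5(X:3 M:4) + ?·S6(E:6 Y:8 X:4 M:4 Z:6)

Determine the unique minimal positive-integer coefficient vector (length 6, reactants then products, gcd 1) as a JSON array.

Coefficients: [6, 4, 4, 4, 2, 1]

E: 6·7 = 42 | 4·1+4·8+4·0+2·0+1·6 = 42
Y: 6·8 = 48 | 4·4+4·4+4·2+2·0+1·8 = 48
X: 6·7 = 42 | 4·2+4·4+4·2+2·3+1·4 = 42
M: 6·4 = 24 | 4·0+4·3+4·0+2·4+1·4 = 24
Z: 6·5 = 30 | 4·1+4·5+4·0+2·0+1·6 = 30
gcd(6,4,4,4,2,1) = 1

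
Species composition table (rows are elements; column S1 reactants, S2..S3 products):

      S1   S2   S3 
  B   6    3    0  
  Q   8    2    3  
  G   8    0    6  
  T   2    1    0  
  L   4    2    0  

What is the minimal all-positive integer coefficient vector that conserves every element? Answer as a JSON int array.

B: 3·6 = 18 | 6·3+4·0 = 18
Q: 3·8 = 24 | 6·2+4·3 = 24
G: 3·8 = 24 | 6·0+4·6 = 24
T: 3·2 = 6 | 6·1+4·0 = 6
L: 3·4 = 12 | 6·2+4·0 = 12
gcd(3,6,4) = 1

Coefficients: [3, 6, 4]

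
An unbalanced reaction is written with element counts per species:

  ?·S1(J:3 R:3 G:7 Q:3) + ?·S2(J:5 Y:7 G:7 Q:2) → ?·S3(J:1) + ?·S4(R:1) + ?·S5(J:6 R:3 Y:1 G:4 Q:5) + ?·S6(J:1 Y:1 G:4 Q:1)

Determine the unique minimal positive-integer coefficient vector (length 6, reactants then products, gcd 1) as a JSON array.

Coefficients: [3, 1, 2, 6, 1, 6]

J: 3·3+1·5 = 14 | 2·1+6·0+1·6+6·1 = 14
R: 3·3+1·0 = 9 | 2·0+6·1+1·3+6·0 = 9
Y: 3·0+1·7 = 7 | 2·0+6·0+1·1+6·1 = 7
G: 3·7+1·7 = 28 | 2·0+6·0+1·4+6·4 = 28
Q: 3·3+1·2 = 11 | 2·0+6·0+1·5+6·1 = 11
gcd(3,1,2,6,1,6) = 1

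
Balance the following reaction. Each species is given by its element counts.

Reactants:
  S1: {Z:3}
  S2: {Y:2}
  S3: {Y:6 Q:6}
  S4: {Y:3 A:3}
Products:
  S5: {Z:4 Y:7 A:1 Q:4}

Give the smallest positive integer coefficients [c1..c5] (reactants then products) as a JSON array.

Z: 4·3+3·0+2·0+1·0 = 12 | 3·4 = 12
Y: 4·0+3·2+2·6+1·3 = 21 | 3·7 = 21
A: 4·0+3·0+2·0+1·3 = 3 | 3·1 = 3
Q: 4·0+3·0+2·6+1·0 = 12 | 3·4 = 12
gcd(4,3,2,1,3) = 1

Coefficients: [4, 3, 2, 1, 3]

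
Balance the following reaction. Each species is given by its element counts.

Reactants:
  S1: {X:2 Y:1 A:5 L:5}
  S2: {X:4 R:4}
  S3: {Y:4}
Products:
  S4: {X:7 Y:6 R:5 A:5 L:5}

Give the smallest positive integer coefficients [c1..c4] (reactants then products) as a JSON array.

X: 4·2+5·4+5·0 = 28 | 4·7 = 28
Y: 4·1+5·0+5·4 = 24 | 4·6 = 24
R: 4·0+5·4+5·0 = 20 | 4·5 = 20
A: 4·5+5·0+5·0 = 20 | 4·5 = 20
L: 4·5+5·0+5·0 = 20 | 4·5 = 20
gcd(4,5,5,4) = 1

Coefficients: [4, 5, 5, 4]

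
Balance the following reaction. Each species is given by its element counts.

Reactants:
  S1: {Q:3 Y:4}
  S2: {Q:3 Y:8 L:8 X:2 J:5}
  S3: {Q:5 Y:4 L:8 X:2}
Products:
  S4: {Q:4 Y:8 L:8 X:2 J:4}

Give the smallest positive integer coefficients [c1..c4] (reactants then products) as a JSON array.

Coefficients: [1, 4, 1, 5]

Q: 1·3+4·3+1·5 = 20 | 5·4 = 20
Y: 1·4+4·8+1·4 = 40 | 5·8 = 40
L: 1·0+4·8+1·8 = 40 | 5·8 = 40
X: 1·0+4·2+1·2 = 10 | 5·2 = 10
J: 1·0+4·5+1·0 = 20 | 5·4 = 20
gcd(1,4,1,5) = 1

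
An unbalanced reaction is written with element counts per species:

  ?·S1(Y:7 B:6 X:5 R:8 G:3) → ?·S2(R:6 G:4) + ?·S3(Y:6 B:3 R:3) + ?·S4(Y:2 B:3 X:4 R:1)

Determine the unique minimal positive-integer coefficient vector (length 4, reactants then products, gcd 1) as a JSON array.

Y: 4·7 = 28 | 3·0+3·6+5·2 = 28
B: 4·6 = 24 | 3·0+3·3+5·3 = 24
X: 4·5 = 20 | 3·0+3·0+5·4 = 20
R: 4·8 = 32 | 3·6+3·3+5·1 = 32
G: 4·3 = 12 | 3·4+3·0+5·0 = 12
gcd(4,3,3,5) = 1

Coefficients: [4, 3, 3, 5]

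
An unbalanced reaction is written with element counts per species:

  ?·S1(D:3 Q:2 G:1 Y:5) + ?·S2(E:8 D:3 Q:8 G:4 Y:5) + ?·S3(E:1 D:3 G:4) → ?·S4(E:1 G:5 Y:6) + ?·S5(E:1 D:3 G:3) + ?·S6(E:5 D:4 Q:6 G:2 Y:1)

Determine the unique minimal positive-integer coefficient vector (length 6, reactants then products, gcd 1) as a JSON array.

E: 1·0+2·8+4·1 = 20 | 2·1+3·1+3·5 = 20
D: 1·3+2·3+4·3 = 21 | 2·0+3·3+3·4 = 21
Q: 1·2+2·8+4·0 = 18 | 2·0+3·0+3·6 = 18
G: 1·1+2·4+4·4 = 25 | 2·5+3·3+3·2 = 25
Y: 1·5+2·5+4·0 = 15 | 2·6+3·0+3·1 = 15
gcd(1,2,4,2,3,3) = 1

Coefficients: [1, 2, 4, 2, 3, 3]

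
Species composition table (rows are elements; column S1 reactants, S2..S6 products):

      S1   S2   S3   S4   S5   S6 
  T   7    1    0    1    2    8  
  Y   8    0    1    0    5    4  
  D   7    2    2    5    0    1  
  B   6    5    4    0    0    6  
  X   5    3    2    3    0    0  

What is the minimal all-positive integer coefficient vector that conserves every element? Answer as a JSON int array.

T: 5·7 = 35 | 2·1+2·0+5·1+6·2+2·8 = 35
Y: 5·8 = 40 | 2·0+2·1+5·0+6·5+2·4 = 40
D: 5·7 = 35 | 2·2+2·2+5·5+6·0+2·1 = 35
B: 5·6 = 30 | 2·5+2·4+5·0+6·0+2·6 = 30
X: 5·5 = 25 | 2·3+2·2+5·3+6·0+2·0 = 25
gcd(5,2,2,5,6,2) = 1

Coefficients: [5, 2, 2, 5, 6, 2]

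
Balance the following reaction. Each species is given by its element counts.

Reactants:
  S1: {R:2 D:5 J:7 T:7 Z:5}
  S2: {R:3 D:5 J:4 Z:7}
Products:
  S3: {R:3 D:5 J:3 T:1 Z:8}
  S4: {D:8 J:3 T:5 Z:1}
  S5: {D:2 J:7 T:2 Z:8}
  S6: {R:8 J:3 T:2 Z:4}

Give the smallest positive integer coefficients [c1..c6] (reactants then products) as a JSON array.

Coefficients: [6, 5, 1, 5, 5, 3]

R: 6·2+5·3 = 27 | 1·3+5·0+5·0+3·8 = 27
D: 6·5+5·5 = 55 | 1·5+5·8+5·2+3·0 = 55
J: 6·7+5·4 = 62 | 1·3+5·3+5·7+3·3 = 62
T: 6·7+5·0 = 42 | 1·1+5·5+5·2+3·2 = 42
Z: 6·5+5·7 = 65 | 1·8+5·1+5·8+3·4 = 65
gcd(6,5,1,5,5,3) = 1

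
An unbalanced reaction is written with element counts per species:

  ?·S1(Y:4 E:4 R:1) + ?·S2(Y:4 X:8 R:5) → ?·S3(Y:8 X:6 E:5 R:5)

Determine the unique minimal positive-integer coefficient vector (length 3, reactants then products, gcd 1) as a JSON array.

Y: 5·4+3·4 = 32 | 4·8 = 32
X: 5·0+3·8 = 24 | 4·6 = 24
E: 5·4+3·0 = 20 | 4·5 = 20
R: 5·1+3·5 = 20 | 4·5 = 20
gcd(5,3,4) = 1

Coefficients: [5, 3, 4]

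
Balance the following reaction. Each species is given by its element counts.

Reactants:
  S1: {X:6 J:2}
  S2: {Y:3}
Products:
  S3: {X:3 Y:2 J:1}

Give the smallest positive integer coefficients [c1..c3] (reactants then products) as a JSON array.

X: 3·6+4·0 = 18 | 6·3 = 18
Y: 3·0+4·3 = 12 | 6·2 = 12
J: 3·2+4·0 = 6 | 6·1 = 6
gcd(3,4,6) = 1

Coefficients: [3, 4, 6]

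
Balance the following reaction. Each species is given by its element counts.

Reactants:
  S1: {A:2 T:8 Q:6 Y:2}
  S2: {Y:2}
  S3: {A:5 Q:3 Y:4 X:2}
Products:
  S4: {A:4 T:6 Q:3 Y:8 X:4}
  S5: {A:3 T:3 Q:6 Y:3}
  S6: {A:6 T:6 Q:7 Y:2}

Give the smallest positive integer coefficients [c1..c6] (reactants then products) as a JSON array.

Coefficients: [6, 3, 6, 3, 4, 3]

A: 6·2+3·0+6·5 = 42 | 3·4+4·3+3·6 = 42
T: 6·8+3·0+6·0 = 48 | 3·6+4·3+3·6 = 48
Q: 6·6+3·0+6·3 = 54 | 3·3+4·6+3·7 = 54
Y: 6·2+3·2+6·4 = 42 | 3·8+4·3+3·2 = 42
X: 6·0+3·0+6·2 = 12 | 3·4+4·0+3·0 = 12
gcd(6,3,6,3,4,3) = 1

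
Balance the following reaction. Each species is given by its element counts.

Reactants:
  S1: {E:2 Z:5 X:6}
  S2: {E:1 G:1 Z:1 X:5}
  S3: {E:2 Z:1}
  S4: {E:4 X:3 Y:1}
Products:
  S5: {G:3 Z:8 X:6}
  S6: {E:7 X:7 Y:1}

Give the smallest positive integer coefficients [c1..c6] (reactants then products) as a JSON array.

E: 1·2+6·1+5·2+6·4 = 42 | 2·0+6·7 = 42
G: 1·0+6·1+5·0+6·0 = 6 | 2·3+6·0 = 6
Z: 1·5+6·1+5·1+6·0 = 16 | 2·8+6·0 = 16
X: 1·6+6·5+5·0+6·3 = 54 | 2·6+6·7 = 54
Y: 1·0+6·0+5·0+6·1 = 6 | 2·0+6·1 = 6
gcd(1,6,5,6,2,6) = 1

Coefficients: [1, 6, 5, 6, 2, 6]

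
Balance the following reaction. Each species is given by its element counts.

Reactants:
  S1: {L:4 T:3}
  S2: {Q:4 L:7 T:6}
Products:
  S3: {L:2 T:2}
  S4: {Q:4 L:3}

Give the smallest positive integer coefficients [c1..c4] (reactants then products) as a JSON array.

Coefficients: [2, 1, 6, 1]

Q: 2·0+1·4 = 4 | 6·0+1·4 = 4
L: 2·4+1·7 = 15 | 6·2+1·3 = 15
T: 2·3+1·6 = 12 | 6·2+1·0 = 12
gcd(2,1,6,1) = 1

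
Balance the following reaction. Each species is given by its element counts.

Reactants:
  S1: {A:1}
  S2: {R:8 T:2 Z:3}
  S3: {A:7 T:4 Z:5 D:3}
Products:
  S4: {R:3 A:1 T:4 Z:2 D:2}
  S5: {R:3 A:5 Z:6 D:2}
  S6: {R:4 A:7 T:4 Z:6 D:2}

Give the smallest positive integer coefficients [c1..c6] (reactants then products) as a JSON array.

Coefficients: [1, 4, 6, 3, 1, 5]

R: 1·0+4·8+6·0 = 32 | 3·3+1·3+5·4 = 32
A: 1·1+4·0+6·7 = 43 | 3·1+1·5+5·7 = 43
T: 1·0+4·2+6·4 = 32 | 3·4+1·0+5·4 = 32
Z: 1·0+4·3+6·5 = 42 | 3·2+1·6+5·6 = 42
D: 1·0+4·0+6·3 = 18 | 3·2+1·2+5·2 = 18
gcd(1,4,6,3,1,5) = 1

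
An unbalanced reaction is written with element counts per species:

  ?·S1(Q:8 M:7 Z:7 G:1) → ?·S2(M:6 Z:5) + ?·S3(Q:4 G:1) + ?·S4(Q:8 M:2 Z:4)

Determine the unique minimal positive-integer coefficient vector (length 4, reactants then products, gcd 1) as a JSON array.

Q: 2·8 = 16 | 2·0+2·4+1·8 = 16
M: 2·7 = 14 | 2·6+2·0+1·2 = 14
Z: 2·7 = 14 | 2·5+2·0+1·4 = 14
G: 2·1 = 2 | 2·0+2·1+1·0 = 2
gcd(2,2,2,1) = 1

Coefficients: [2, 2, 2, 1]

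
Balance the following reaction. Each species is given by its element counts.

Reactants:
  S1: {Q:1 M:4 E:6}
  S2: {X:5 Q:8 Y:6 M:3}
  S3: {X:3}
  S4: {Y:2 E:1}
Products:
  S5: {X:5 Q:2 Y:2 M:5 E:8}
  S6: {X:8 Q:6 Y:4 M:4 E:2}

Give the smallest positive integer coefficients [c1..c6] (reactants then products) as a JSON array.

Coefficients: [4, 1, 6, 2, 3, 1]

X: 4·0+1·5+6·3+2·0 = 23 | 3·5+1·8 = 23
Q: 4·1+1·8+6·0+2·0 = 12 | 3·2+1·6 = 12
Y: 4·0+1·6+6·0+2·2 = 10 | 3·2+1·4 = 10
M: 4·4+1·3+6·0+2·0 = 19 | 3·5+1·4 = 19
E: 4·6+1·0+6·0+2·1 = 26 | 3·8+1·2 = 26
gcd(4,1,6,2,3,1) = 1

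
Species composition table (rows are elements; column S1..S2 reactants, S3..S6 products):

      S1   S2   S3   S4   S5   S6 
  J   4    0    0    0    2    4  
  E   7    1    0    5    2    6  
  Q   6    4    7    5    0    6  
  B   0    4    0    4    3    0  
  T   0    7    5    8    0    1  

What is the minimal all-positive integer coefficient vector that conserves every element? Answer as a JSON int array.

Coefficients: [5, 6, 3, 3, 4, 3]

J: 5·4+6·0 = 20 | 3·0+3·0+4·2+3·4 = 20
E: 5·7+6·1 = 41 | 3·0+3·5+4·2+3·6 = 41
Q: 5·6+6·4 = 54 | 3·7+3·5+4·0+3·6 = 54
B: 5·0+6·4 = 24 | 3·0+3·4+4·3+3·0 = 24
T: 5·0+6·7 = 42 | 3·5+3·8+4·0+3·1 = 42
gcd(5,6,3,3,4,3) = 1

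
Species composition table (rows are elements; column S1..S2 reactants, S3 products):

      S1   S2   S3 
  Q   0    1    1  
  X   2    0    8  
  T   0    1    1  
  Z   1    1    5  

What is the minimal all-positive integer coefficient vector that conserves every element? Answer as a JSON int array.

Coefficients: [4, 1, 1]

Q: 4·0+1·1 = 1 | 1·1 = 1
X: 4·2+1·0 = 8 | 1·8 = 8
T: 4·0+1·1 = 1 | 1·1 = 1
Z: 4·1+1·1 = 5 | 1·5 = 5
gcd(4,1,1) = 1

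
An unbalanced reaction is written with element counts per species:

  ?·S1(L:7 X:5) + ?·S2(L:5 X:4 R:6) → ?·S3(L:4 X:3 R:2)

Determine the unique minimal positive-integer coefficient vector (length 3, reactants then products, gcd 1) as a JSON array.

Coefficients: [1, 1, 3]

L: 1·7+1·5 = 12 | 3·4 = 12
X: 1·5+1·4 = 9 | 3·3 = 9
R: 1·0+1·6 = 6 | 3·2 = 6
gcd(1,1,3) = 1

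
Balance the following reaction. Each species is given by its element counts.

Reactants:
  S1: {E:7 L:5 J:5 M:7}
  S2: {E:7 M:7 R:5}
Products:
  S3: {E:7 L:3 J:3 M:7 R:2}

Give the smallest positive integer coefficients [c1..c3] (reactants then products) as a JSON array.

E: 3·7+2·7 = 35 | 5·7 = 35
L: 3·5+2·0 = 15 | 5·3 = 15
J: 3·5+2·0 = 15 | 5·3 = 15
M: 3·7+2·7 = 35 | 5·7 = 35
R: 3·0+2·5 = 10 | 5·2 = 10
gcd(3,2,5) = 1

Coefficients: [3, 2, 5]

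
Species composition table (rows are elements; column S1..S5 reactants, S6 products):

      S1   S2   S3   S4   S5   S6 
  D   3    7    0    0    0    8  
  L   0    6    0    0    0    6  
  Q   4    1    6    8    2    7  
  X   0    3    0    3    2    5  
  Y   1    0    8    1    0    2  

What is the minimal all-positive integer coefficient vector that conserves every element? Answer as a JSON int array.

D: 2·3+6·7+1·0+2·0+3·0 = 48 | 6·8 = 48
L: 2·0+6·6+1·0+2·0+3·0 = 36 | 6·6 = 36
Q: 2·4+6·1+1·6+2·8+3·2 = 42 | 6·7 = 42
X: 2·0+6·3+1·0+2·3+3·2 = 30 | 6·5 = 30
Y: 2·1+6·0+1·8+2·1+3·0 = 12 | 6·2 = 12
gcd(2,6,1,2,3,6) = 1

Coefficients: [2, 6, 1, 2, 3, 6]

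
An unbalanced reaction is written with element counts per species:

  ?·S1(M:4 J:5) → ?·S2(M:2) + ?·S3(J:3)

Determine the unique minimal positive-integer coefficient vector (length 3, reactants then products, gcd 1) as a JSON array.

Coefficients: [3, 6, 5]

M: 3·4 = 12 | 6·2+5·0 = 12
J: 3·5 = 15 | 6·0+5·3 = 15
gcd(3,6,5) = 1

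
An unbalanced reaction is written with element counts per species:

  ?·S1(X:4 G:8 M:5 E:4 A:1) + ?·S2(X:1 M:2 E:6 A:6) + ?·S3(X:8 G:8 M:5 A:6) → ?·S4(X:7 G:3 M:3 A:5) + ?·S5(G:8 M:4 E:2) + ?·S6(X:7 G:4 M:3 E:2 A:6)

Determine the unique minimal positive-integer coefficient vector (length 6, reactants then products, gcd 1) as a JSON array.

X: 2·4+1·1+5·8 = 49 | 4·7+4·0+3·7 = 49
G: 2·8+1·0+5·8 = 56 | 4·3+4·8+3·4 = 56
M: 2·5+1·2+5·5 = 37 | 4·3+4·4+3·3 = 37
E: 2·4+1·6+5·0 = 14 | 4·0+4·2+3·2 = 14
A: 2·1+1·6+5·6 = 38 | 4·5+4·0+3·6 = 38
gcd(2,1,5,4,4,3) = 1

Coefficients: [2, 1, 5, 4, 4, 3]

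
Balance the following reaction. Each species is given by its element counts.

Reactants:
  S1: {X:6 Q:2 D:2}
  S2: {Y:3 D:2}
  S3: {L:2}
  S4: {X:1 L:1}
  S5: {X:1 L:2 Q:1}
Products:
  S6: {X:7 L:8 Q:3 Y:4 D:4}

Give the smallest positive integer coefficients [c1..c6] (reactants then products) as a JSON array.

Coefficients: [2, 4, 5, 4, 5, 3]

X: 2·6+4·0+5·0+4·1+5·1 = 21 | 3·7 = 21
L: 2·0+4·0+5·2+4·1+5·2 = 24 | 3·8 = 24
Q: 2·2+4·0+5·0+4·0+5·1 = 9 | 3·3 = 9
Y: 2·0+4·3+5·0+4·0+5·0 = 12 | 3·4 = 12
D: 2·2+4·2+5·0+4·0+5·0 = 12 | 3·4 = 12
gcd(2,4,5,4,5,3) = 1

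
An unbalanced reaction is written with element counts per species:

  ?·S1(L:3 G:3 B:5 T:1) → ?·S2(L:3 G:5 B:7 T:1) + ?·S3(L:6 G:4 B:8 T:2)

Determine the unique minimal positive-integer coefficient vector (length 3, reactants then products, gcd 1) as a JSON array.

Coefficients: [3, 1, 1]

L: 3·3 = 9 | 1·3+1·6 = 9
G: 3·3 = 9 | 1·5+1·4 = 9
B: 3·5 = 15 | 1·7+1·8 = 15
T: 3·1 = 3 | 1·1+1·2 = 3
gcd(3,1,1) = 1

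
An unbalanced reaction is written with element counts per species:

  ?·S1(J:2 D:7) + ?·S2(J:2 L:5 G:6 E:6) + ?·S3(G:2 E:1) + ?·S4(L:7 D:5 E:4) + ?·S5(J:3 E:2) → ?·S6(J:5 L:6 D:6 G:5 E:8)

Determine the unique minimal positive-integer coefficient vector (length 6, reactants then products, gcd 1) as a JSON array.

Coefficients: [1, 1, 2, 1, 2, 2]

J: 1·2+1·2+2·0+1·0+2·3 = 10 | 2·5 = 10
L: 1·0+1·5+2·0+1·7+2·0 = 12 | 2·6 = 12
D: 1·7+1·0+2·0+1·5+2·0 = 12 | 2·6 = 12
G: 1·0+1·6+2·2+1·0+2·0 = 10 | 2·5 = 10
E: 1·0+1·6+2·1+1·4+2·2 = 16 | 2·8 = 16
gcd(1,1,2,1,2,2) = 1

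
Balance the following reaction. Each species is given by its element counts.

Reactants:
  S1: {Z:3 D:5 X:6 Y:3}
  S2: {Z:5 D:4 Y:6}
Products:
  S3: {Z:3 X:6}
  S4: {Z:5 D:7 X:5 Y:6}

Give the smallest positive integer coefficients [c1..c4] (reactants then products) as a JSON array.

Coefficients: [6, 3, 1, 6]

Z: 6·3+3·5 = 33 | 1·3+6·5 = 33
D: 6·5+3·4 = 42 | 1·0+6·7 = 42
X: 6·6+3·0 = 36 | 1·6+6·5 = 36
Y: 6·3+3·6 = 36 | 1·0+6·6 = 36
gcd(6,3,1,6) = 1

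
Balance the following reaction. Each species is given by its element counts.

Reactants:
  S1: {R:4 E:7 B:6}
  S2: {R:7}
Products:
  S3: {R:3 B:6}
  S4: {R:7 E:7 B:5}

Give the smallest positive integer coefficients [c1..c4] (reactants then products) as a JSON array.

Coefficients: [6, 3, 1, 6]

R: 6·4+3·7 = 45 | 1·3+6·7 = 45
E: 6·7+3·0 = 42 | 1·0+6·7 = 42
B: 6·6+3·0 = 36 | 1·6+6·5 = 36
gcd(6,3,1,6) = 1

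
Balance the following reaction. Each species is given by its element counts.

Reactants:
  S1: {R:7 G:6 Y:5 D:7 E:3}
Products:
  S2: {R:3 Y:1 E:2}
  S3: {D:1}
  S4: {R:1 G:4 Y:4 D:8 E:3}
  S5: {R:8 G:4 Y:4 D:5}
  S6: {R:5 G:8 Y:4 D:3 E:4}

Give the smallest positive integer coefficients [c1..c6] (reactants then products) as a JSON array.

Coefficients: [6, 2, 5, 2, 3, 2]

R: 6·7 = 42 | 2·3+5·0+2·1+3·8+2·5 = 42
G: 6·6 = 36 | 2·0+5·0+2·4+3·4+2·8 = 36
Y: 6·5 = 30 | 2·1+5·0+2·4+3·4+2·4 = 30
D: 6·7 = 42 | 2·0+5·1+2·8+3·5+2·3 = 42
E: 6·3 = 18 | 2·2+5·0+2·3+3·0+2·4 = 18
gcd(6,2,5,2,3,2) = 1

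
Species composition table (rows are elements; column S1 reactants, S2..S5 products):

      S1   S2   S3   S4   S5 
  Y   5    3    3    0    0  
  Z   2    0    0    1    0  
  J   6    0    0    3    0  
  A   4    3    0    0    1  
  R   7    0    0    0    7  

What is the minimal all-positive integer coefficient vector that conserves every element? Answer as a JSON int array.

Coefficients: [3, 3, 2, 6, 3]

Y: 3·5 = 15 | 3·3+2·3+6·0+3·0 = 15
Z: 3·2 = 6 | 3·0+2·0+6·1+3·0 = 6
J: 3·6 = 18 | 3·0+2·0+6·3+3·0 = 18
A: 3·4 = 12 | 3·3+2·0+6·0+3·1 = 12
R: 3·7 = 21 | 3·0+2·0+6·0+3·7 = 21
gcd(3,3,2,6,3) = 1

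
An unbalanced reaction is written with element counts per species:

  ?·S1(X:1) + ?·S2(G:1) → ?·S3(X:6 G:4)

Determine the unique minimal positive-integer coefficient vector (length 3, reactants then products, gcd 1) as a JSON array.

Coefficients: [6, 4, 1]

X: 6·1+4·0 = 6 | 1·6 = 6
G: 6·0+4·1 = 4 | 1·4 = 4
gcd(6,4,1) = 1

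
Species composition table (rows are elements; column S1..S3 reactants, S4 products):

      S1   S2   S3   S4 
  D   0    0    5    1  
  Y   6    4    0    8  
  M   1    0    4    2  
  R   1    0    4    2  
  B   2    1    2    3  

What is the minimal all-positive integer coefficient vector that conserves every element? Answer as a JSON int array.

Coefficients: [6, 1, 1, 5]

D: 6·0+1·0+1·5 = 5 | 5·1 = 5
Y: 6·6+1·4+1·0 = 40 | 5·8 = 40
M: 6·1+1·0+1·4 = 10 | 5·2 = 10
R: 6·1+1·0+1·4 = 10 | 5·2 = 10
B: 6·2+1·1+1·2 = 15 | 5·3 = 15
gcd(6,1,1,5) = 1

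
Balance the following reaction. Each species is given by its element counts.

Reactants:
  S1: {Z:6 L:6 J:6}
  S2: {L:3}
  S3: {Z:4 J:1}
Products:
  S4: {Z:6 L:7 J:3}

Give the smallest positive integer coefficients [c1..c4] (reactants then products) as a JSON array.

Z: 1·6+5·0+3·4 = 18 | 3·6 = 18
L: 1·6+5·3+3·0 = 21 | 3·7 = 21
J: 1·6+5·0+3·1 = 9 | 3·3 = 9
gcd(1,5,3,3) = 1

Coefficients: [1, 5, 3, 3]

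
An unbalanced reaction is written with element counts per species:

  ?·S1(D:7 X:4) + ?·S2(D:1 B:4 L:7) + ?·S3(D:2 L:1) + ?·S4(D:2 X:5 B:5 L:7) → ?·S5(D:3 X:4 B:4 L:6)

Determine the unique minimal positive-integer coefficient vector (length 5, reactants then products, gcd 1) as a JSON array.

Coefficients: [1, 1, 1, 4, 6]

D: 1·7+1·1+1·2+4·2 = 18 | 6·3 = 18
X: 1·4+1·0+1·0+4·5 = 24 | 6·4 = 24
B: 1·0+1·4+1·0+4·5 = 24 | 6·4 = 24
L: 1·0+1·7+1·1+4·7 = 36 | 6·6 = 36
gcd(1,1,1,4,6) = 1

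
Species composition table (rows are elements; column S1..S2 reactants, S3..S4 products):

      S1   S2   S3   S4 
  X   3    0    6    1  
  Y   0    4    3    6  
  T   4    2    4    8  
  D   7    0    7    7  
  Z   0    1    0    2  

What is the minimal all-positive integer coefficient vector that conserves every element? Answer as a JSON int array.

X: 5·3+6·0 = 15 | 2·6+3·1 = 15
Y: 5·0+6·4 = 24 | 2·3+3·6 = 24
T: 5·4+6·2 = 32 | 2·4+3·8 = 32
D: 5·7+6·0 = 35 | 2·7+3·7 = 35
Z: 5·0+6·1 = 6 | 2·0+3·2 = 6
gcd(5,6,2,3) = 1

Coefficients: [5, 6, 2, 3]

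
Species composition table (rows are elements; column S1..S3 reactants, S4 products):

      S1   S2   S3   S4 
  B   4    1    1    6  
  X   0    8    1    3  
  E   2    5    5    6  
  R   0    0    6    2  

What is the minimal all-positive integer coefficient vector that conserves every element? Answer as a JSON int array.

B: 4·4+1·1+1·1 = 18 | 3·6 = 18
X: 4·0+1·8+1·1 = 9 | 3·3 = 9
E: 4·2+1·5+1·5 = 18 | 3·6 = 18
R: 4·0+1·0+1·6 = 6 | 3·2 = 6
gcd(4,1,1,3) = 1

Coefficients: [4, 1, 1, 3]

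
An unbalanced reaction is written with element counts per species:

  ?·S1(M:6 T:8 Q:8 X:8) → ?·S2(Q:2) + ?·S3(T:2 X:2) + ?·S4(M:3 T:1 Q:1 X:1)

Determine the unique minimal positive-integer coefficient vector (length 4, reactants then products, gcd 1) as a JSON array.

M: 1·6 = 6 | 3·0+3·0+2·3 = 6
T: 1·8 = 8 | 3·0+3·2+2·1 = 8
Q: 1·8 = 8 | 3·2+3·0+2·1 = 8
X: 1·8 = 8 | 3·0+3·2+2·1 = 8
gcd(1,3,3,2) = 1

Coefficients: [1, 3, 3, 2]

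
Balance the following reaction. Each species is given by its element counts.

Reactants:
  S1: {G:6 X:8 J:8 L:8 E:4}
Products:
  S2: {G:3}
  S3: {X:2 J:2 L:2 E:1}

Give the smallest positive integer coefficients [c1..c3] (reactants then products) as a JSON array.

G: 1·6 = 6 | 2·3+4·0 = 6
X: 1·8 = 8 | 2·0+4·2 = 8
J: 1·8 = 8 | 2·0+4·2 = 8
L: 1·8 = 8 | 2·0+4·2 = 8
E: 1·4 = 4 | 2·0+4·1 = 4
gcd(1,2,4) = 1

Coefficients: [1, 2, 4]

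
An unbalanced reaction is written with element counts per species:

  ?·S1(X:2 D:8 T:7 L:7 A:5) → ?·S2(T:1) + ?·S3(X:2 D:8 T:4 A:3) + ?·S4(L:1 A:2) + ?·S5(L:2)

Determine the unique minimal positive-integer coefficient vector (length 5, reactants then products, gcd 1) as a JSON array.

Coefficients: [1, 3, 1, 1, 3]

X: 1·2 = 2 | 3·0+1·2+1·0+3·0 = 2
D: 1·8 = 8 | 3·0+1·8+1·0+3·0 = 8
T: 1·7 = 7 | 3·1+1·4+1·0+3·0 = 7
L: 1·7 = 7 | 3·0+1·0+1·1+3·2 = 7
A: 1·5 = 5 | 3·0+1·3+1·2+3·0 = 5
gcd(1,3,1,1,3) = 1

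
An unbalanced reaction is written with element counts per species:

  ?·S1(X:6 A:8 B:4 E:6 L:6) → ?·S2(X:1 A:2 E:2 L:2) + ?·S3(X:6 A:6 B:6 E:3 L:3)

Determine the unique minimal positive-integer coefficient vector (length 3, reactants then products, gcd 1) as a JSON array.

X: 3·6 = 18 | 6·1+2·6 = 18
A: 3·8 = 24 | 6·2+2·6 = 24
B: 3·4 = 12 | 6·0+2·6 = 12
E: 3·6 = 18 | 6·2+2·3 = 18
L: 3·6 = 18 | 6·2+2·3 = 18
gcd(3,6,2) = 1

Coefficients: [3, 6, 2]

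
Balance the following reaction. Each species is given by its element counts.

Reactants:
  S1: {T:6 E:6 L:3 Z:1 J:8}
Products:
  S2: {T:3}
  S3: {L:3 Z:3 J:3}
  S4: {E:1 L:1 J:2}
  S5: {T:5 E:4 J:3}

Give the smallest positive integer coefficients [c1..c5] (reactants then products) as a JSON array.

Coefficients: [3, 1, 1, 6, 3]

T: 3·6 = 18 | 1·3+1·0+6·0+3·5 = 18
E: 3·6 = 18 | 1·0+1·0+6·1+3·4 = 18
L: 3·3 = 9 | 1·0+1·3+6·1+3·0 = 9
Z: 3·1 = 3 | 1·0+1·3+6·0+3·0 = 3
J: 3·8 = 24 | 1·0+1·3+6·2+3·3 = 24
gcd(3,1,1,6,3) = 1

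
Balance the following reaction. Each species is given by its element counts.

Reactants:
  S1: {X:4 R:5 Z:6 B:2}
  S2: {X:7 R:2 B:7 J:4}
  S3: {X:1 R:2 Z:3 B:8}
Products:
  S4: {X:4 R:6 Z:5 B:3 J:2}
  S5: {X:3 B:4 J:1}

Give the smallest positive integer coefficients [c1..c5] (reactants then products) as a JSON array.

X: 2·4+3·7+1·1 = 30 | 3·4+6·3 = 30
R: 2·5+3·2+1·2 = 18 | 3·6+6·0 = 18
Z: 2·6+3·0+1·3 = 15 | 3·5+6·0 = 15
B: 2·2+3·7+1·8 = 33 | 3·3+6·4 = 33
J: 2·0+3·4+1·0 = 12 | 3·2+6·1 = 12
gcd(2,3,1,3,6) = 1

Coefficients: [2, 3, 1, 3, 6]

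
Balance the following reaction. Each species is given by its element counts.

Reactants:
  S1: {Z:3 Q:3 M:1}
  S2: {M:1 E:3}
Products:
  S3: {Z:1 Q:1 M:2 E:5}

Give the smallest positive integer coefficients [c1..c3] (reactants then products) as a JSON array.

Z: 1·3+5·0 = 3 | 3·1 = 3
Q: 1·3+5·0 = 3 | 3·1 = 3
M: 1·1+5·1 = 6 | 3·2 = 6
E: 1·0+5·3 = 15 | 3·5 = 15
gcd(1,5,3) = 1

Coefficients: [1, 5, 3]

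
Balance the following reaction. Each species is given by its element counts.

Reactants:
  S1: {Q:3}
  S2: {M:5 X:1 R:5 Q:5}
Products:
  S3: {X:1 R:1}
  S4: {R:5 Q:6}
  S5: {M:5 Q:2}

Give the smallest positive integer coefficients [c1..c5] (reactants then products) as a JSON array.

M: 3·0+5·5 = 25 | 5·0+4·0+5·5 = 25
X: 3·0+5·1 = 5 | 5·1+4·0+5·0 = 5
R: 3·0+5·5 = 25 | 5·1+4·5+5·0 = 25
Q: 3·3+5·5 = 34 | 5·0+4·6+5·2 = 34
gcd(3,5,5,4,5) = 1

Coefficients: [3, 5, 5, 4, 5]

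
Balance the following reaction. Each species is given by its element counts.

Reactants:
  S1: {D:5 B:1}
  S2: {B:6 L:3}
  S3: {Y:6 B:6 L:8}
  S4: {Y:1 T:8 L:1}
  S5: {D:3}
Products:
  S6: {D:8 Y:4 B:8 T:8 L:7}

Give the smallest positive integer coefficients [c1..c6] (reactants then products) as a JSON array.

Coefficients: [6, 4, 3, 6, 6, 6]

D: 6·5+4·0+3·0+6·0+6·3 = 48 | 6·8 = 48
Y: 6·0+4·0+3·6+6·1+6·0 = 24 | 6·4 = 24
B: 6·1+4·6+3·6+6·0+6·0 = 48 | 6·8 = 48
T: 6·0+4·0+3·0+6·8+6·0 = 48 | 6·8 = 48
L: 6·0+4·3+3·8+6·1+6·0 = 42 | 6·7 = 42
gcd(6,4,3,6,6,6) = 1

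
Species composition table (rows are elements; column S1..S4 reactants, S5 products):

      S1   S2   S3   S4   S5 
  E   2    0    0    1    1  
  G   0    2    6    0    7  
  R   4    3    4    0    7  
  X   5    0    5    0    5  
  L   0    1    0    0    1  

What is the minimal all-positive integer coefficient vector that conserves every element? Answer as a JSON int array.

Coefficients: [1, 6, 5, 4, 6]

E: 1·2+6·0+5·0+4·1 = 6 | 6·1 = 6
G: 1·0+6·2+5·6+4·0 = 42 | 6·7 = 42
R: 1·4+6·3+5·4+4·0 = 42 | 6·7 = 42
X: 1·5+6·0+5·5+4·0 = 30 | 6·5 = 30
L: 1·0+6·1+5·0+4·0 = 6 | 6·1 = 6
gcd(1,6,5,4,6) = 1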